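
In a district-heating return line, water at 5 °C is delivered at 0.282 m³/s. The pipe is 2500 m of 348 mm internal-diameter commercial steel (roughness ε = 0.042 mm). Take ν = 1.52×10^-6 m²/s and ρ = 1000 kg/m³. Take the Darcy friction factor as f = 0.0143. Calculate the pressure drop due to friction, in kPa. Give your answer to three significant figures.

Δp ≈ 452 kPa

V = 4Q/(πD²) = 4·0.282/(π·0.348²) = 2.965 m/s
h_f = f(L/D)V²/(2g) = 0.01430·(2500/0.348)·2.965²/(2·9.81) = 46.03 m
Δp = ρg·h_f = 1000·9.81·46.03 = 451.5 kPa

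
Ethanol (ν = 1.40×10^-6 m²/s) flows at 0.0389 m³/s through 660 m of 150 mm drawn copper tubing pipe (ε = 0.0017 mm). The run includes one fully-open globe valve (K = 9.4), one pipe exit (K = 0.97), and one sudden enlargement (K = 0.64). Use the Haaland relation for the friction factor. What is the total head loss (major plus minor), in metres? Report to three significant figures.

H_L ≈ 19.1 m

V = 4Q/(πD²) = 2.201 m/s; V²/2g = 0.2470 m
Re = 2.36×10^5, ε/D = 1.13×10^-5 → f = 0.01509 (Haaland)
Major: h_f = f(L/D)·V²/2g = 0.01509·4400·0.2470 = 16.40 m
Minor: ΣK = 11.0; h_m = ΣK·V²/2g = 2.719 m
Total H_L = 16.40 + 2.719 = 19.12 m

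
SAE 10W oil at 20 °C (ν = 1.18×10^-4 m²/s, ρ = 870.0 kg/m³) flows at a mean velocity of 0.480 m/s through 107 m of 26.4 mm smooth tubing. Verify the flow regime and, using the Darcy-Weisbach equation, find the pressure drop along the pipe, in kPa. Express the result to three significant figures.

Re = VD/ν = 0.480·0.02640/1.18×10^-4 = 107 → laminar (Re < 2300)
f = 64/Re = 0.5960
h_f = f(L/D)V²/(2g) = 0.5960·(107/0.02640)·0.480²/(2·9.81) = 28.36 m
Δp = ρg·h_f = 870.0·9.81·28.36 = 242.1 kPa

Δp ≈ 242 kPa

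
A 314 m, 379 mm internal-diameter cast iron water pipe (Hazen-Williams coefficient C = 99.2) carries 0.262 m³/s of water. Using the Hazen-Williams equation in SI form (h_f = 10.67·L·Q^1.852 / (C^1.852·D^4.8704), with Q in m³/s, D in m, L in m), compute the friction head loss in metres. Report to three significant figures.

h_f = 10.67·314·0.262^1.852 / (99.2^1.852·0.379^4.8704) = 6.345 m

h_f ≈ 6.35 m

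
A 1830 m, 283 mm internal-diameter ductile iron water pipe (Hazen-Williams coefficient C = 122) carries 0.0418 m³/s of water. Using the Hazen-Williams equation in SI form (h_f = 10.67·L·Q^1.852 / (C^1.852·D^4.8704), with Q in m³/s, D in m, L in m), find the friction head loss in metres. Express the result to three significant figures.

h_f = 10.67·1830·0.0418^1.852 / (122^1.852·0.283^4.8704) = 3.492 m

h_f ≈ 3.49 m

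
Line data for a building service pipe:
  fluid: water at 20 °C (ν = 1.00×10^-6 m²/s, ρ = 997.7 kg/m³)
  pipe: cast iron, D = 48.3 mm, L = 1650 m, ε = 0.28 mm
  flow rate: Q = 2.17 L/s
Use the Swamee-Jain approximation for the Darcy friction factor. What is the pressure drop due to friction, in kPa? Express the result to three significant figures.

Δp ≈ 802 kPa

V = 4Q/(πD²) = 4·0.00217/(π·0.0483²) = 1.184 m/s
Re = VD/ν = 1.184·0.0483/1.00×10^-6 = 5.72×10^4 → turbulent
ε/D = 0.28/48.3 = 0.00580
Swamee-Jain: f = 0.03357
h_f = f(L/D)V²/(2g) = 0.03357·(1650/0.0483)·1.184²/(2·9.81) = 81.99 m
Δp = ρg·h_f = 997.7·9.81·81.99 = 802.5 kPa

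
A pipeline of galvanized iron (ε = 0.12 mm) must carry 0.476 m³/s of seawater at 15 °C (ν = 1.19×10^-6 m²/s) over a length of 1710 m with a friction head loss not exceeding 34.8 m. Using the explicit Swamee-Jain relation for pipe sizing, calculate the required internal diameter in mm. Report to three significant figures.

D ≈ 434 mm

Swamee-Jain (Type III): D = 0.66·[ε^1.25·(LQ²/(gh_f))^4.75 + ν·Q^9.4·(L/(gh_f))^5.2]^0.04
LQ²/(gh_f) = 1.135; L/(gh_f) = 5.009
Term 1 = ε^1.25·(…)^4.75 = 2.29×10^-5; Term 2 = ν·Q^9.4·(…)^5.2 = 4.83×10^-6
D = 0.66·(2.29×10^-5 + 4.83×10^-6)^0.04 = 0.4338 m = 434 mm
Check: V = 3.22 m/s, Re = 1.17×10^6, f = 0.01544, h_f = 32.2 m ≈ 34.8 m ✓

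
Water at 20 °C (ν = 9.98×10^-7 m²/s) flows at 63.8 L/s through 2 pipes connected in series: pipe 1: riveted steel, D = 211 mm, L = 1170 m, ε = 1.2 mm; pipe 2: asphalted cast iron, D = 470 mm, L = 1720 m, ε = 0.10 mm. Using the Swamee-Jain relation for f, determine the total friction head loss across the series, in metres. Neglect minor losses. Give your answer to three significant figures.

Pipe 1: V = 1.825 m/s, Re = 3.86×10^5, ε/D = 0.00569, f = 0.03193, h_1 = f(L/D)V²/2g = 30.04 m
Pipe 2: V = 0.3677 m/s, Re = 1.73×10^5, ε/D = 2.13×10^-4, f = 0.01755, h_2 = f(L/D)V²/2g = 0.4427 m
Series → Q common, losses add: H = Σh = 30.48 m

H ≈ 30.5 m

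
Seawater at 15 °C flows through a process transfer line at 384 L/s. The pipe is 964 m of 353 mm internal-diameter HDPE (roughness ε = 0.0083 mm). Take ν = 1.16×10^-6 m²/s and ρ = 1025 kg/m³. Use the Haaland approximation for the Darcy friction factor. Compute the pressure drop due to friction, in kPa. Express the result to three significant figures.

Δp ≈ 253 kPa

V = 4Q/(πD²) = 4·0.384/(π·0.353²) = 3.924 m/s
Re = VD/ν = 3.924·0.353/1.16×10^-6 = 1.19×10^6 → turbulent
ε/D = 0.0083/353 = 2.35×10^-5
Haaland: f = 0.01175
h_f = f(L/D)V²/(2g) = 0.01175·(964/0.353)·3.924²/(2·9.81) = 25.17 m
Δp = ρg·h_f = 1025·9.81·25.17 = 253.1 kPa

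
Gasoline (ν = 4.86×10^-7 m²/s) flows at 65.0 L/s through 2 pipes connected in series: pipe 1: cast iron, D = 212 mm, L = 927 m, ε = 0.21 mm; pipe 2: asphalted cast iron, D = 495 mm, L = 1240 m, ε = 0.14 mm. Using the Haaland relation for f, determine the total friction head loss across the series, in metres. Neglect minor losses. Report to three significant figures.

Pipe 1: V = 1.841 m/s, Re = 8.03×10^5, ε/D = 9.91×10^-4, f = 0.01996, h_1 = f(L/D)V²/2g = 15.09 m
Pipe 2: V = 0.3378 m/s, Re = 3.44×10^5, ε/D = 2.83×10^-4, f = 0.01648, h_2 = f(L/D)V²/2g = 0.2400 m
Series → Q common, losses add: H = Σh = 15.33 m

H ≈ 15.3 m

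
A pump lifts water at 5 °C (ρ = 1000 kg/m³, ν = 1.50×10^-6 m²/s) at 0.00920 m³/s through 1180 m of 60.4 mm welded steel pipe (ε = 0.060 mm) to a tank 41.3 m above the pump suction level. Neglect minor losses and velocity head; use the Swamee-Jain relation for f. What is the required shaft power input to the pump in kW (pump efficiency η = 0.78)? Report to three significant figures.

P_shaft ≈ 30.7 kW

V = 4Q/(πD²) = 3.211 m/s; Re = 1.29×10^5; ε/D = 9.93×10^-4; f = 0.02182
h_f = f(L/D)V²/2g = 224.0 m
Total head H = z + h_f = 41.3 + 224.0 = 265.3 m
P_hyd = ρgQH = 1000·9.81·0.00920·265.3 = 23.95 kW
P_shaft = P_hyd/η = 23.95/0.78 = 30.70 kW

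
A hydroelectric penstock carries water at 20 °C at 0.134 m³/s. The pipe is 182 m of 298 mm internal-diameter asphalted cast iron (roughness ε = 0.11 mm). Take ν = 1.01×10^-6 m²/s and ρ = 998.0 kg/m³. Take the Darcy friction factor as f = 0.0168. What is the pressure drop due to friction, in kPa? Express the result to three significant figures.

V = 4Q/(πD²) = 4·0.134/(π·0.298²) = 1.921 m/s
h_f = f(L/D)V²/(2g) = 0.01680·(182/0.298)·1.921²/(2·9.81) = 1.930 m
Δp = ρg·h_f = 998.0·9.81·1.930 = 18.90 kPa

Δp ≈ 18.9 kPa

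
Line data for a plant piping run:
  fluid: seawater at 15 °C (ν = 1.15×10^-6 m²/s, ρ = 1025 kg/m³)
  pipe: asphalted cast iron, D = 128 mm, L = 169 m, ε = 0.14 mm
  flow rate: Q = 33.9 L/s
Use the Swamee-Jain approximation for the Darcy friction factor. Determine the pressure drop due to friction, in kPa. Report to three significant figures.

V = 4Q/(πD²) = 4·0.0339/(π·0.128²) = 2.634 m/s
Re = VD/ν = 2.634·0.128/1.15×10^-6 = 2.93×10^5 → turbulent
ε/D = 0.14/128 = 0.00109
Swamee-Jain: f = 0.02115
h_f = f(L/D)V²/(2g) = 0.02115·(169/0.128)·2.634²/(2·9.81) = 9.877 m
Δp = ρg·h_f = 1025·9.81·9.877 = 99.31 kPa

Δp ≈ 99.3 kPa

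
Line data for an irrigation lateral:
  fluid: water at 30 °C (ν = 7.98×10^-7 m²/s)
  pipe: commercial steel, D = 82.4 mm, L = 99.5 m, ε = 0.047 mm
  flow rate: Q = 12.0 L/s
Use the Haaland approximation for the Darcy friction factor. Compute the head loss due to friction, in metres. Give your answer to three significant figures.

V = 4Q/(πD²) = 4·0.0120/(π·0.0824²) = 2.250 m/s
Re = VD/ν = 2.250·0.0824/7.98×10^-7 = 2.32×10^5 → turbulent
ε/D = 0.047/82.4 = 5.70×10^-4
Haaland: f = 0.01878
h_f = f(L/D)V²/(2g) = 0.01878·(99.5/0.0824)·2.250²/(2·9.81) = 5.854 m

h_f ≈ 5.85 m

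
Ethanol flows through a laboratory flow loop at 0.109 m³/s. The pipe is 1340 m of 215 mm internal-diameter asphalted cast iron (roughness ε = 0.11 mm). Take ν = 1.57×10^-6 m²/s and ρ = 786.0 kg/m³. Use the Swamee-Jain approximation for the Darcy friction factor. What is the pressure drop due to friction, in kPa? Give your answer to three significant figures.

Δp ≈ 398 kPa

V = 4Q/(πD²) = 4·0.109/(π·0.215²) = 3.002 m/s
Re = VD/ν = 3.002·0.215/1.57×10^-6 = 4.11×10^5 → turbulent
ε/D = 0.11/215 = 5.12×10^-4
Swamee-Jain: f = 0.01803
h_f = f(L/D)V²/(2g) = 0.01803·(1340/0.215)·3.002²/(2·9.81) = 51.64 m
Δp = ρg·h_f = 786.0·9.81·51.64 = 398.2 kPa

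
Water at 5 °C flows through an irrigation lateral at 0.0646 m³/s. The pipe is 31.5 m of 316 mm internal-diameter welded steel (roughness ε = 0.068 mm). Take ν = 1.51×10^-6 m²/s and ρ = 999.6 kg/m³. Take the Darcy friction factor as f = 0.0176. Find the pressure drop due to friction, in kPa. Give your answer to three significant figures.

V = 4Q/(πD²) = 4·0.0646/(π·0.316²) = 0.8237 m/s
h_f = f(L/D)V²/(2g) = 0.01760·(31.5/0.316)·0.8237²/(2·9.81) = 0.06067 m
Δp = ρg·h_f = 999.6·9.81·0.06067 = 0.5949 kPa

Δp ≈ 0.595 kPa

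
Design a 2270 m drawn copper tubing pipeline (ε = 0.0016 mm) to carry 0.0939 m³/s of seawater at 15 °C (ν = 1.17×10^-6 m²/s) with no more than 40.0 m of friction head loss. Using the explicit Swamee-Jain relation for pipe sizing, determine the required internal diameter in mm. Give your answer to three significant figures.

Swamee-Jain (Type III): D = 0.66·[ε^1.25·(LQ²/(gh_f))^4.75 + ν·Q^9.4·(L/(gh_f))^5.2]^0.04
LQ²/(gh_f) = 0.05101; L/(gh_f) = 5.785
Term 1 = ε^1.25·(…)^4.75 = 4.13×10^-14; Term 2 = ν·Q^9.4·(…)^5.2 = 2.37×10^-12
D = 0.66·(4.13×10^-14 + 2.37×10^-12)^0.04 = 0.2264 m = 226 mm
Check: V = 2.33 m/s, Re = 4.51×10^5, f = 0.01344, h_f = 37.4 m ≈ 40.0 m ✓

D ≈ 226 mm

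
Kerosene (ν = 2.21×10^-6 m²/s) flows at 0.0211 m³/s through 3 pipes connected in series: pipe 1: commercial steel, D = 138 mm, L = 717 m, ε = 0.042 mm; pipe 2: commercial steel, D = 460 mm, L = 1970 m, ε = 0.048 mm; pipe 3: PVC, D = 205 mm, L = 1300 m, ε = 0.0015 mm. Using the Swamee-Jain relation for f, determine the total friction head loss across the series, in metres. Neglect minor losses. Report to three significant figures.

H ≈ 13.2 m

Pipe 1: V = 1.411 m/s, Re = 8.81×10^4, ε/D = 3.04×10^-4, f = 0.01990, h_1 = f(L/D)V²/2g = 10.49 m
Pipe 2: V = 0.1270 m/s, Re = 2.64×10^4, ε/D = 1.04×10^-4, f = 0.02440, h_2 = f(L/D)V²/2g = 0.08585 m
Pipe 3: V = 0.6393 m/s, Re = 5.93×10^4, ε/D = 7.32×10^-6, f = 0.02002, h_3 = f(L/D)V²/2g = 2.644 m
Series → Q common, losses add: H = Σh = 13.22 m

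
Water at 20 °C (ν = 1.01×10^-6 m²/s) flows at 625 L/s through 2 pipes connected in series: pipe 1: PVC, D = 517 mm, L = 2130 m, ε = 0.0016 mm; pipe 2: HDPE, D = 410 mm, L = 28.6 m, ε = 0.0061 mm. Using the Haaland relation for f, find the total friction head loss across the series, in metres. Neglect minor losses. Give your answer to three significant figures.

Pipe 1: V = 2.977 m/s, Re = 1.52×10^6, ε/D = 3.09×10^-6, f = 0.01088, h_1 = f(L/D)V²/2g = 20.24 m
Pipe 2: V = 4.734 m/s, Re = 1.92×10^6, ε/D = 1.49×10^-5, f = 0.01084, h_2 = f(L/D)V²/2g = 0.8638 m
Series → Q common, losses add: H = Σh = 21.11 m

H ≈ 21.1 m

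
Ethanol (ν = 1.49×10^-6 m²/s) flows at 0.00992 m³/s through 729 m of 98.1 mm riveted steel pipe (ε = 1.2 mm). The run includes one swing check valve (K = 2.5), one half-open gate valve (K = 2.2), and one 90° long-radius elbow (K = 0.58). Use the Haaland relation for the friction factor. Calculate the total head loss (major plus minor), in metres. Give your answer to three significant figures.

H_L ≈ 27.4 m

V = 4Q/(πD²) = 1.312 m/s; V²/2g = 0.08779 m
Re = 8.64×10^4, ε/D = 0.0122 → f = 0.04128 (Haaland)
Major: h_f = f(L/D)·V²/2g = 0.04128·7431·0.08779 = 26.93 m
Minor: ΣK = 5.28; h_m = ΣK·V²/2g = 0.4636 m
Total H_L = 26.93 + 0.4636 = 27.40 m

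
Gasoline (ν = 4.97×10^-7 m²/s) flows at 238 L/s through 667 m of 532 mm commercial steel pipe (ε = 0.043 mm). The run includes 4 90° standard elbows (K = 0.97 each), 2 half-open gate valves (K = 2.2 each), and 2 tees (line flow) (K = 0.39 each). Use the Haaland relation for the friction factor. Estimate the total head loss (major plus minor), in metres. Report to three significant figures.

V = 4Q/(πD²) = 1.071 m/s; V²/2g = 0.05843 m
Re = 1.15×10^6, ε/D = 8.08×10^-5 → f = 0.01288 (Haaland)
Major: h_f = f(L/D)·V²/2g = 0.01288·1254·0.05843 = 0.9435 m
Minor: ΣK = 9.06; h_m = ΣK·V²/2g = 0.5294 m
Total H_L = 0.9435 + 0.5294 = 1.473 m

H_L ≈ 1.47 m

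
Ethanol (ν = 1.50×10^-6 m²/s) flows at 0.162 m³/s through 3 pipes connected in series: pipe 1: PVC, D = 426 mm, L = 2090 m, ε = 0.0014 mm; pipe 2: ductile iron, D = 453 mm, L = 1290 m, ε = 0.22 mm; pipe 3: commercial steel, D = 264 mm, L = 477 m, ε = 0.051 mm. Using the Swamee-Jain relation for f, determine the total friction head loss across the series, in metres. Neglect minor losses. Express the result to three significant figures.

H ≈ 19.7 m

Pipe 1: V = 1.137 m/s, Re = 3.23×10^5, ε/D = 3.29×10^-6, f = 0.01422, h_1 = f(L/D)V²/2g = 4.593 m
Pipe 2: V = 1.005 m/s, Re = 3.04×10^5, ε/D = 4.86×10^-4, f = 0.01823, h_2 = f(L/D)V²/2g = 2.673 m
Pipe 3: V = 2.959 m/s, Re = 5.21×10^5, ε/D = 1.93×10^-4, f = 0.01539, h_3 = f(L/D)V²/2g = 12.42 m
Series → Q common, losses add: H = Σh = 19.68 m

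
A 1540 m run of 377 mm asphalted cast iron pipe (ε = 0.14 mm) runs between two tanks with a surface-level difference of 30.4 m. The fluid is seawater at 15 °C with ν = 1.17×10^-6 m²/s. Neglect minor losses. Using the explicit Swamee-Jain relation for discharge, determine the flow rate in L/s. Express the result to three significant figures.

Swamee-Jain (Type II): Q = -0.965·√(gD⁵h_f/L)·ln[ε/(3.7D) + √(3.17ν²L/(gD³h_f))]
√(gD⁵h_f/L) = √(9.81·0.377⁵·30.4/1540) = 0.03840
ε/(3.7D) = 1.00×10^-4; √(3.17ν²L/(gD³h_f)) = 2.04×10^-5
Q = -0.965·0.03840·ln(1.208×10^-4) = 0.3343 m³/s
Check: V = 2.99 m/s, Re = 9.65×10^5, f = 0.01638, h_f = 30.6 m ≈ 30.4 m ✓

Q ≈ 334 L/s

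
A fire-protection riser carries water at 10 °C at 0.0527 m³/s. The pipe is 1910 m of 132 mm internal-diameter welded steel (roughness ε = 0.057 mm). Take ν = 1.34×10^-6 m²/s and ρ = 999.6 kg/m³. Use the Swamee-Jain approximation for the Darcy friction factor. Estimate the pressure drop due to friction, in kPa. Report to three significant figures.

V = 4Q/(πD²) = 4·0.0527/(π·0.132²) = 3.851 m/s
Re = VD/ν = 3.851·0.132/1.34×10^-6 = 3.79×10^5 → turbulent
ε/D = 0.057/132 = 4.32×10^-4
Swamee-Jain: f = 0.01763
h_f = f(L/D)V²/(2g) = 0.01763·(1910/0.132)·3.851²/(2·9.81) = 192.8 m
Δp = ρg·h_f = 999.6·9.81·192.8 = 1890 kPa

Δp ≈ 1890 kPa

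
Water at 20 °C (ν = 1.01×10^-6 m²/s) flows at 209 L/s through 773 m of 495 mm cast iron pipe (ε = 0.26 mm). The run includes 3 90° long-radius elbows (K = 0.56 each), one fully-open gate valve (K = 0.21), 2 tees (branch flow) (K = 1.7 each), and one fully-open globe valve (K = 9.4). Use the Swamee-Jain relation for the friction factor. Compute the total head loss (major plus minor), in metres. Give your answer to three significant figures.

V = 4Q/(πD²) = 1.086 m/s; V²/2g = 0.06012 m
Re = 5.32×10^5, ε/D = 5.25×10^-4 → f = 0.01788 (Swamee-Jain)
Major: h_f = f(L/D)·V²/2g = 0.01788·1562·0.06012 = 1.679 m
Minor: ΣK = 14.7; h_m = ΣK·V²/2g = 0.8831 m
Total H_L = 1.679 + 0.8831 = 2.562 m

H_L ≈ 2.56 m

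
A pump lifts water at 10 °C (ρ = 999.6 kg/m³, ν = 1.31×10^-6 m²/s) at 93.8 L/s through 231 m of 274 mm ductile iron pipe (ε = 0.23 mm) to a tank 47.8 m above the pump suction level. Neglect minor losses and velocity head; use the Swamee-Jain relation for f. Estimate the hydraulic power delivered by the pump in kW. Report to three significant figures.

P_hyd ≈ 46.0 kW

V = 4Q/(πD²) = 1.591 m/s; Re = 3.33×10^5; ε/D = 8.39×10^-4; f = 0.01995
h_f = f(L/D)V²/2g = 2.169 m
Total head H = z + h_f = 47.8 + 2.169 = 49.97 m
P_hyd = ρgQH = 999.6·9.81·0.0938·49.97 = 45.96 kW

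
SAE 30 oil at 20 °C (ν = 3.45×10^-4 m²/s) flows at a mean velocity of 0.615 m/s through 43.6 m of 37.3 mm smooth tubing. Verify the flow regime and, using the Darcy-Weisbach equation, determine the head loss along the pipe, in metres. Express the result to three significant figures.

Re = VD/ν = 0.615·0.03730/3.45×10^-4 = 66.5 → laminar (Re < 2300)
f = 64/Re = 0.9625
h_f = f(L/D)V²/(2g) = 0.9625·(43.6/0.03730)·0.615²/(2·9.81) = 21.69 m

h_f ≈ 21.7 m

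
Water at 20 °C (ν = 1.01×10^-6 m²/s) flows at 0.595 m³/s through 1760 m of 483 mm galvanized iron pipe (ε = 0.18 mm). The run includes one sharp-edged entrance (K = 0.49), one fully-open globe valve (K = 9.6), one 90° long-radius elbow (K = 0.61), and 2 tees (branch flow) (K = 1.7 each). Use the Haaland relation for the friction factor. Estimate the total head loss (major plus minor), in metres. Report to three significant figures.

V = 4Q/(πD²) = 3.247 m/s; V²/2g = 0.5375 m
Re = 1.55×10^6, ε/D = 3.73×10^-4 → f = 0.01604 (Haaland)
Major: h_f = f(L/D)·V²/2g = 0.01604·3644·0.5375 = 31.41 m
Minor: ΣK = 14.1; h_m = ΣK·V²/2g = 7.579 m
Total H_L = 31.41 + 7.579 = 38.99 m

H_L ≈ 39.0 m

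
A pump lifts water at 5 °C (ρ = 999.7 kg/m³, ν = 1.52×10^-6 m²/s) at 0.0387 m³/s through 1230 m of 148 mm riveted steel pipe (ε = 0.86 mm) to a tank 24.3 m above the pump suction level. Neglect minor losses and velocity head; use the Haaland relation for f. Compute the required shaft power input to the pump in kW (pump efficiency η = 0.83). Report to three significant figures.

V = 4Q/(πD²) = 2.250 m/s; Re = 2.19×10^5; ε/D = 0.00581; f = 0.03222
h_f = f(L/D)V²/2g = 69.07 m
Total head H = z + h_f = 24.3 + 69.07 = 93.37 m
P_hyd = ρgQH = 999.7·9.81·0.0387·93.37 = 35.44 kW
P_shaft = P_hyd/η = 35.44/0.83 = 42.69 kW

P_shaft ≈ 42.7 kW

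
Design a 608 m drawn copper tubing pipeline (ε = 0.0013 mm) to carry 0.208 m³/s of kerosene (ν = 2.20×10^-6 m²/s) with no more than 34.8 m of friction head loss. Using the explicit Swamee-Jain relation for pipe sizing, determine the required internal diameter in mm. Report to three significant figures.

D ≈ 245 mm

Swamee-Jain (Type III): D = 0.66·[ε^1.25·(LQ²/(gh_f))^4.75 + ν·Q^9.4·(L/(gh_f))^5.2]^0.04
LQ²/(gh_f) = 0.07705; L/(gh_f) = 1.781
Term 1 = ε^1.25·(…)^4.75 = 2.26×10^-13; Term 2 = ν·Q^9.4·(…)^5.2 = 1.72×10^-11
D = 0.66·(2.26×10^-13 + 1.72×10^-11)^0.04 = 0.2450 m = 245 mm
Check: V = 4.41 m/s, Re = 4.91×10^5, f = 0.01322, h_f = 32.5 m ≈ 34.8 m ✓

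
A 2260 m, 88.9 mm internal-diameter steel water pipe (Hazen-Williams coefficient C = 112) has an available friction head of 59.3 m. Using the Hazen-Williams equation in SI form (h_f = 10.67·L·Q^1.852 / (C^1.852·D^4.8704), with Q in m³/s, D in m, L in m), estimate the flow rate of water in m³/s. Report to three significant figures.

Q ≈ 0.00752 m³/s

Rearranging: Q = [h_f·C^1.852·D^4.8704 / (10.67·L)]^(1/1.852)
Q = [59.3·112^1.852·0.0889^4.8704 / (10.67·2260)]^0.540 = 0.007519 m³/s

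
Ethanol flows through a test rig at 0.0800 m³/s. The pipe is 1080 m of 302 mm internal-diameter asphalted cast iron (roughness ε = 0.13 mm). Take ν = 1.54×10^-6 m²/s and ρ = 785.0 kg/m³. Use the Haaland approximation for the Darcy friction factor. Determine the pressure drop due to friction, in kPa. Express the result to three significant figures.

Δp ≈ 31.7 kPa

V = 4Q/(πD²) = 4·0.0800/(π·0.302²) = 1.117 m/s
Re = VD/ν = 1.117·0.302/1.54×10^-6 = 2.19×10^5 → turbulent
ε/D = 0.13/302 = 4.30×10^-4
Haaland: f = 0.01811
h_f = f(L/D)V²/(2g) = 0.01811·(1080/0.302)·1.117²/(2·9.81) = 4.118 m
Δp = ρg·h_f = 785.0·9.81·4.118 = 31.71 kPa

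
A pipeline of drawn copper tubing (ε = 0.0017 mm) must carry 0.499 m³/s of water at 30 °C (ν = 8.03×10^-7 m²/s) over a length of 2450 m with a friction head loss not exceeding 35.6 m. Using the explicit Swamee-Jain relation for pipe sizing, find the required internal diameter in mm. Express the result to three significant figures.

D ≈ 435 mm

Swamee-Jain (Type III): D = 0.66·[ε^1.25·(LQ²/(gh_f))^4.75 + ν·Q^9.4·(L/(gh_f))^5.2]^0.04
LQ²/(gh_f) = 1.747; L/(gh_f) = 7.015
Term 1 = ε^1.25·(…)^4.75 = 8.68×10^-7; Term 2 = ν·Q^9.4·(…)^5.2 = 2.93×10^-5
D = 0.66·(8.68×10^-7 + 2.93×10^-5)^0.04 = 0.4352 m = 435 mm
Check: V = 3.35 m/s, Re = 1.82×10^6, f = 0.01066, h_f = 34.4 m ≈ 35.6 m ✓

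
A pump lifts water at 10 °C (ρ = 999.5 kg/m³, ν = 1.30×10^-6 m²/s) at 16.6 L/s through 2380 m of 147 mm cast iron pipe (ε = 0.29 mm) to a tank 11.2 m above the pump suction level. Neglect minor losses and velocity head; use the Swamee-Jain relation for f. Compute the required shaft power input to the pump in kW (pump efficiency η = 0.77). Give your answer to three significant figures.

P_shaft ≈ 6.56 kW

V = 4Q/(πD²) = 0.9781 m/s; Re = 1.11×10^5; ε/D = 0.00197; f = 0.02511
h_f = f(L/D)V²/2g = 19.82 m
Total head H = z + h_f = 11.2 + 19.82 = 31.02 m
P_hyd = ρgQH = 999.5·9.81·0.0166·31.02 = 5.049 kW
P_shaft = P_hyd/η = 5.049/0.77 = 6.557 kW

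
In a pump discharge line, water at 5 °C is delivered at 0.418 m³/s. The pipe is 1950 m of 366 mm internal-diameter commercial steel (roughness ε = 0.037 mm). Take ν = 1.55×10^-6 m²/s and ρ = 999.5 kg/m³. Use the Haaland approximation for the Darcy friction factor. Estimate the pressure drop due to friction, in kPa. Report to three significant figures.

Δp ≈ 564 kPa

V = 4Q/(πD²) = 4·0.418/(π·0.366²) = 3.973 m/s
Re = VD/ν = 3.973·0.366/1.55×10^-6 = 9.38×10^5 → turbulent
ε/D = 0.037/366 = 1.01×10^-4
Haaland: f = 0.01341
h_f = f(L/D)V²/(2g) = 0.01341·(1950/0.366)·3.973²/(2·9.81) = 57.49 m
Δp = ρg·h_f = 999.5·9.81·57.49 = 563.7 kPa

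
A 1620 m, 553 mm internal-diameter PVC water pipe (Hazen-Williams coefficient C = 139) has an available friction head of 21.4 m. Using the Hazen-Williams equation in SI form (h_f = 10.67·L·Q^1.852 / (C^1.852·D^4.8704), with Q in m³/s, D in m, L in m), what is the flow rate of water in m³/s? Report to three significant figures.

Q ≈ 0.788 m³/s

Rearranging: Q = [h_f·C^1.852·D^4.8704 / (10.67·L)]^(1/1.852)
Q = [21.4·139^1.852·0.553^4.8704 / (10.67·1620)]^0.540 = 0.7882 m³/s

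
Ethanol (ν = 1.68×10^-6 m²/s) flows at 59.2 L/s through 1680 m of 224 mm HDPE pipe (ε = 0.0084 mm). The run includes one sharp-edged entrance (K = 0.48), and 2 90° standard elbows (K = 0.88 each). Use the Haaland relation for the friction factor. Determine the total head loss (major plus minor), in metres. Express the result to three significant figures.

H_L ≈ 13.8 m

V = 4Q/(πD²) = 1.502 m/s; V²/2g = 0.1150 m
Re = 2.00×10^5, ε/D = 3.75×10^-5 → f = 0.01574 (Haaland)
Major: h_f = f(L/D)·V²/2g = 0.01574·7500·0.1150 = 13.58 m
Minor: ΣK = 2.24; h_m = ΣK·V²/2g = 0.2576 m
Total H_L = 13.58 + 0.2576 = 13.84 m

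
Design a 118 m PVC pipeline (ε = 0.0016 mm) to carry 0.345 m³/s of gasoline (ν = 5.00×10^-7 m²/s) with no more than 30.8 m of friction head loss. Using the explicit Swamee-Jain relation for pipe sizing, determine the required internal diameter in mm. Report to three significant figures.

D ≈ 205 mm

Swamee-Jain (Type III): D = 0.66·[ε^1.25·(LQ²/(gh_f))^4.75 + ν·Q^9.4·(L/(gh_f))^5.2]^0.04
LQ²/(gh_f) = 0.04648; L/(gh_f) = 0.3905
Term 1 = ε^1.25·(…)^4.75 = 2.66×10^-14; Term 2 = ν·Q^9.4·(…)^5.2 = 1.70×10^-13
D = 0.66·(2.66×10^-14 + 1.70×10^-13)^0.04 = 0.2048 m = 205 mm
Check: V = 10.5 m/s, Re = 4.29×10^6, f = 0.009679, h_f = 31.2 m ≈ 30.8 m ✓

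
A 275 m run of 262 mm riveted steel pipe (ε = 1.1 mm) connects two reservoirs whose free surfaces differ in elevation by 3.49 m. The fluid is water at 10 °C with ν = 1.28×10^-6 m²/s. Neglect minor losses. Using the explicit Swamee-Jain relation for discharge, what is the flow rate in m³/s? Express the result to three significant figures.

Swamee-Jain (Type II): Q = -0.965·√(gD⁵h_f/L)·ln[ε/(3.7D) + √(3.17ν²L/(gD³h_f))]
√(gD⁵h_f/L) = √(9.81·0.262⁵·3.49/275) = 0.01240
ε/(3.7D) = 0.00113; √(3.17ν²L/(gD³h_f)) = 4.82×10^-5
Q = -0.965·0.01240·ln(0.001183) = 0.08063 m³/s
Check: V = 1.50 m/s, Re = 3.06×10^5, f = 0.02931, h_f = 3.51 m ≈ 3.49 m ✓

Q ≈ 0.0806 m³/s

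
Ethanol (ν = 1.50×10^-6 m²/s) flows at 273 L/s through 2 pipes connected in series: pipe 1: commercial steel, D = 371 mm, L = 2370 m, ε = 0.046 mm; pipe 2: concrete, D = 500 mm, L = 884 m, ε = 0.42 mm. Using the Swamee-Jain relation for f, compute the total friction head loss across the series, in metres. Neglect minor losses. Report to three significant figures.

Pipe 1: V = 2.525 m/s, Re = 6.25×10^5, ε/D = 1.24×10^-4, f = 0.01441, h_1 = f(L/D)V²/2g = 29.93 m
Pipe 2: V = 1.390 m/s, Re = 4.63×10^5, ε/D = 8.40×10^-4, f = 0.01968, h_2 = f(L/D)V²/2g = 3.428 m
Series → Q common, losses add: H = Σh = 33.36 m

H ≈ 33.4 m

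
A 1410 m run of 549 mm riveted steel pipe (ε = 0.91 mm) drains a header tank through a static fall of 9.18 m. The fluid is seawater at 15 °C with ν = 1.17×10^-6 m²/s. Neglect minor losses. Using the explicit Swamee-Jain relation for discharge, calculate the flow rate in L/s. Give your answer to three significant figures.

Swamee-Jain (Type II): Q = -0.965·√(gD⁵h_f/L)·ln[ε/(3.7D) + √(3.17ν²L/(gD³h_f))]
√(gD⁵h_f/L) = √(9.81·0.549⁵·9.18/1410) = 0.05644
ε/(3.7D) = 4.48×10^-4; √(3.17ν²L/(gD³h_f)) = 2.03×10^-5
Q = -0.965·0.05644·ln(4.683×10^-4) = 0.4175 m³/s
Check: V = 1.76 m/s, Re = 8.28×10^5, f = 0.02264, h_f = 9.22 m ≈ 9.18 m ✓

Q ≈ 418 L/s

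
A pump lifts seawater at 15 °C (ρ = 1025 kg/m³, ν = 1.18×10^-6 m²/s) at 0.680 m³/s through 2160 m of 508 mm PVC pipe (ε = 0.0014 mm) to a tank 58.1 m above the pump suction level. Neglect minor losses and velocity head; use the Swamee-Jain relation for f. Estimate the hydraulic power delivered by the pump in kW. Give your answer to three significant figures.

P_hyd ≈ 581 kW

V = 4Q/(πD²) = 3.355 m/s; Re = 1.44×10^6; ε/D = 2.76×10^-6; f = 0.01101
h_f = f(L/D)V²/2g = 26.85 m
Total head H = z + h_f = 58.1 + 26.85 = 84.95 m
P_hyd = ρgQH = 1025·9.81·0.680·84.95 = 580.9 kW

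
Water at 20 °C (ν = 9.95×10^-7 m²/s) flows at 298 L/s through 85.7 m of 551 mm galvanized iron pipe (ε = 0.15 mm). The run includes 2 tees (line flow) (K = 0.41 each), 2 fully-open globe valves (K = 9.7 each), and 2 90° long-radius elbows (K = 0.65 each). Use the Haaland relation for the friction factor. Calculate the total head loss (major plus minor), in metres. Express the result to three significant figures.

H_L ≈ 1.91 m

V = 4Q/(πD²) = 1.250 m/s; V²/2g = 0.07961 m
Re = 6.92×10^5, ε/D = 2.72×10^-4 → f = 0.01561 (Haaland)
Major: h_f = f(L/D)·V²/2g = 0.01561·155.5·0.07961 = 0.1933 m
Minor: ΣK = 21.5; h_m = ΣK·V²/2g = 1.713 m
Total H_L = 0.1933 + 1.713 = 1.906 m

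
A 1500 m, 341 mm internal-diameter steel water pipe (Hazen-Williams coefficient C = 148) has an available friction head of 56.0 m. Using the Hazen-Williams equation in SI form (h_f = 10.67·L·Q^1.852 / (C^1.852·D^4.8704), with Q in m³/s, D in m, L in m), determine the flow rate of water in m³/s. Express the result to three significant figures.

Rearranging: Q = [h_f·C^1.852·D^4.8704 / (10.67·L)]^(1/1.852)
Q = [56.0·148^1.852·0.341^4.8704 / (10.67·1500)]^0.540 = 0.4124 m³/s

Q ≈ 0.412 m³/s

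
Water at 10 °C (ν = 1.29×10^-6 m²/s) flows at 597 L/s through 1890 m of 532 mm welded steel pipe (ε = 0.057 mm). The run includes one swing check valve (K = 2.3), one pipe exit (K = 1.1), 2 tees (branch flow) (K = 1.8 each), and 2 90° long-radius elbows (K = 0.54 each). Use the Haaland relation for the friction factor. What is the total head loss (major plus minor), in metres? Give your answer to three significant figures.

H_L ≈ 20.4 m

V = 4Q/(πD²) = 2.686 m/s; V²/2g = 0.3676 m
Re = 1.11×10^6, ε/D = 1.07×10^-4 → f = 0.01333 (Haaland)
Major: h_f = f(L/D)·V²/2g = 0.01333·3553·0.3676 = 17.41 m
Minor: ΣK = 8.08; h_m = ΣK·V²/2g = 2.971 m
Total H_L = 17.41 + 2.971 = 20.38 m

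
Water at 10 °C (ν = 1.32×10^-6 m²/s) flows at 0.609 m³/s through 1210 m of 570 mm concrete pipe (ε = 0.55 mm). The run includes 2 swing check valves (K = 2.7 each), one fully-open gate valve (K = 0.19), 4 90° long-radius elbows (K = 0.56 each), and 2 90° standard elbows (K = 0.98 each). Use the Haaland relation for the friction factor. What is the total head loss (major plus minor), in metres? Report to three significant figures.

V = 4Q/(πD²) = 2.387 m/s; V²/2g = 0.2903 m
Re = 1.03×10^6, ε/D = 9.65×10^-4 → f = 0.01977 (Haaland)
Major: h_f = f(L/D)·V²/2g = 0.01977·2123·0.2903 = 12.18 m
Minor: ΣK = 9.79; h_m = ΣK·V²/2g = 2.842 m
Total H_L = 12.18 + 2.842 = 15.03 m

H_L ≈ 15.0 m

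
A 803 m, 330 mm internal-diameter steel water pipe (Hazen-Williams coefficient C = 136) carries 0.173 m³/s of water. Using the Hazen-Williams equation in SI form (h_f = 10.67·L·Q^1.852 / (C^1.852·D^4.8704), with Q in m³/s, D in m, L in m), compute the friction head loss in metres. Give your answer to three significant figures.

h_f ≈ 8.23 m

h_f = 10.67·803·0.173^1.852 / (136^1.852·0.330^4.8704) = 8.231 m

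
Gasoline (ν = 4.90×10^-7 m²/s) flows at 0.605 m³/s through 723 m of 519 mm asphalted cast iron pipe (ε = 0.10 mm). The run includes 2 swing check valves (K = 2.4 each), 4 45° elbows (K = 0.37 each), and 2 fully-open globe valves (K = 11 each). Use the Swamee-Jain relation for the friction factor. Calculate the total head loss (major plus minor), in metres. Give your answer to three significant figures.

H_L ≈ 19.9 m

V = 4Q/(πD²) = 2.860 m/s; V²/2g = 0.4168 m
Re = 3.03×10^6, ε/D = 1.93×10^-4 → f = 0.01405 (Swamee-Jain)
Major: h_f = f(L/D)·V²/2g = 0.01405·1393·0.4168 = 8.159 m
Minor: ΣK = 28.3; h_m = ΣK·V²/2g = 11.79 m
Total H_L = 8.159 + 11.79 = 19.95 m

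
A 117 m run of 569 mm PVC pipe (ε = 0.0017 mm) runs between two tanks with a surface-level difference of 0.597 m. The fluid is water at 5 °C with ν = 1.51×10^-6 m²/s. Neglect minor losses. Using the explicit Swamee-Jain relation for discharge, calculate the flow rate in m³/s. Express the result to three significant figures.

Q ≈ 0.551 m³/s

Swamee-Jain (Type II): Q = -0.965·√(gD⁵h_f/L)·ln[ε/(3.7D) + √(3.17ν²L/(gD³h_f))]
√(gD⁵h_f/L) = √(9.81·0.569⁵·0.597/117) = 0.05464
ε/(3.7D) = 8.07×10^-7; √(3.17ν²L/(gD³h_f)) = 2.80×10^-5
Q = -0.965·0.05464·ln(2.880×10^-5) = 0.5513 m³/s
Check: V = 2.17 m/s, Re = 8.17×10^5, f = 0.01208, h_f = 0.595 m ≈ 0.597 m ✓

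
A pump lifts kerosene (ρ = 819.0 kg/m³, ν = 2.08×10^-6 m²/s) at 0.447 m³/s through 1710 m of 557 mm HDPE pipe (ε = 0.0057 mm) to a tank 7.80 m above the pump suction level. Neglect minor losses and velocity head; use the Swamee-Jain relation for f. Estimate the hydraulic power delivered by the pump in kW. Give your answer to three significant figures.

P_hyd ≈ 53.2 kW

V = 4Q/(πD²) = 1.834 m/s; Re = 4.91×10^5; ε/D = 1.02×10^-5; f = 0.01329
h_f = f(L/D)V²/2g = 7.001 m
Total head H = z + h_f = 7.80 + 7.001 = 14.80 m
P_hyd = ρgQH = 819.0·9.81·0.447·14.80 = 53.15 kW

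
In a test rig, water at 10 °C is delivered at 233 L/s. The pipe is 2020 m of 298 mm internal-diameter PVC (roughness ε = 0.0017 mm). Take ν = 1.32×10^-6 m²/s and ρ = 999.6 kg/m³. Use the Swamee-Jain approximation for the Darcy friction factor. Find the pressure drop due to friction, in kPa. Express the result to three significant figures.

Δp ≈ 465 kPa

V = 4Q/(πD²) = 4·0.233/(π·0.298²) = 3.341 m/s
Re = VD/ν = 3.341·0.298/1.32×10^-6 = 7.54×10^5 → turbulent
ε/D = 0.0017/298 = 5.70×10^-6
Swamee-Jain: f = 0.01230
h_f = f(L/D)V²/(2g) = 0.01230·(2020/0.298)·3.341²/(2·9.81) = 47.42 m
Δp = ρg·h_f = 999.6·9.81·47.42 = 465.0 kPa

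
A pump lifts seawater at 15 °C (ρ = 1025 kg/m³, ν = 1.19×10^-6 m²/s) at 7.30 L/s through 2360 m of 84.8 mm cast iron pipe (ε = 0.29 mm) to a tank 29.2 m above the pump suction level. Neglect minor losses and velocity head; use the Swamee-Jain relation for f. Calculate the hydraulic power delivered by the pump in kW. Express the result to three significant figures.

P_hyd ≈ 7.14 kW

V = 4Q/(πD²) = 1.293 m/s; Re = 9.21×10^4; ε/D = 0.00342; f = 0.02871
h_f = f(L/D)V²/2g = 68.04 m
Total head H = z + h_f = 29.2 + 68.04 = 97.24 m
P_hyd = ρgQH = 1025·9.81·0.00730·97.24 = 7.137 kW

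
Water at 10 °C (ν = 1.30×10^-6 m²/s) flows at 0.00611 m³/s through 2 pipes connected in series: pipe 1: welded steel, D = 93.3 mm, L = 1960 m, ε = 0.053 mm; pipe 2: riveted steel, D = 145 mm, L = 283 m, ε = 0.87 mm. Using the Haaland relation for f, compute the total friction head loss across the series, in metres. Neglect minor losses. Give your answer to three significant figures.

Pipe 1: V = 0.8937 m/s, Re = 6.41×10^4, ε/D = 5.68×10^-4, f = 0.02160, h_1 = f(L/D)V²/2g = 18.47 m
Pipe 2: V = 0.3700 m/s, Re = 4.13×10^4, ε/D = 0.00600, f = 0.03396, h_2 = f(L/D)V²/2g = 0.4626 m
Series → Q common, losses add: H = Σh = 18.94 m

H ≈ 18.9 m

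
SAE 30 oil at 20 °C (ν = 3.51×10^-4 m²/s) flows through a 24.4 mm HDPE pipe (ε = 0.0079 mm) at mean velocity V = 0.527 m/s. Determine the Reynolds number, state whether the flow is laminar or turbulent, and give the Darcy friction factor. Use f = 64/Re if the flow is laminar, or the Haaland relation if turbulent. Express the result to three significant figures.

Re = VD/ν = 0.5270·0.0244/3.51×10^-4 = 36.6
Re < 2300 → laminar → f = 64/Re = 1.747

Re ≈ 36.6; laminar; f = 64/Re ≈ 1.75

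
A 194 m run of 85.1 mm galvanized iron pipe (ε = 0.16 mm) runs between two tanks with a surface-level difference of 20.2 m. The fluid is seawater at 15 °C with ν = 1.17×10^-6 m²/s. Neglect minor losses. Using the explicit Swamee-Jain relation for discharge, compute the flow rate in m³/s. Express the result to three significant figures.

Q ≈ 0.0153 m³/s

Swamee-Jain (Type II): Q = -0.965·√(gD⁵h_f/L)·ln[ε/(3.7D) + √(3.17ν²L/(gD³h_f))]
√(gD⁵h_f/L) = √(9.81·0.0851⁵·20.2/194) = 0.002135
ε/(3.7D) = 5.08×10^-4; √(3.17ν²L/(gD³h_f)) = 8.30×10^-5
Q = -0.965·0.002135·ln(5.912×10^-4) = 0.01532 m³/s
Check: V = 2.69 m/s, Re = 1.96×10^5, f = 0.02416, h_f = 20.4 m ≈ 20.2 m ✓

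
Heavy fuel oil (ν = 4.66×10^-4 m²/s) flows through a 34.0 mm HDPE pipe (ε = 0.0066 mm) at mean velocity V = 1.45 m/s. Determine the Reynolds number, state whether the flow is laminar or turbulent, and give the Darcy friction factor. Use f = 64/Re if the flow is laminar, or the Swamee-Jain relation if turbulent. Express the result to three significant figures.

Re = VD/ν = 1.450·0.0340/4.66×10^-4 = 106
Re < 2300 → laminar → f = 64/Re = 0.6049

Re ≈ 106; laminar; f = 64/Re ≈ 0.605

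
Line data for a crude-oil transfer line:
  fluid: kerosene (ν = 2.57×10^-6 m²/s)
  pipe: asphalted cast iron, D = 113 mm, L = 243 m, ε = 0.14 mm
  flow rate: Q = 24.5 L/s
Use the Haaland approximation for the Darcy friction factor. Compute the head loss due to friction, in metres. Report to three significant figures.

V = 4Q/(πD²) = 4·0.0245/(π·0.113²) = 2.443 m/s
Re = VD/ν = 2.443·0.113/2.57×10^-6 = 1.07×10^5 → turbulent
ε/D = 0.14/113 = 0.00124
Haaland: f = 0.02264
h_f = f(L/D)V²/(2g) = 0.02264·(243/0.113)·2.443²/(2·9.81) = 14.81 m

h_f ≈ 14.8 m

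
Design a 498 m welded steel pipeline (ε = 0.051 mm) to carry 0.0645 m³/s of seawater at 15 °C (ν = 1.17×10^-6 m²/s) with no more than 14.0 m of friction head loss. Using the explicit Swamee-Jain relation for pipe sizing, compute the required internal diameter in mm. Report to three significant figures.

D ≈ 185 mm

Swamee-Jain (Type III): D = 0.66·[ε^1.25·(LQ²/(gh_f))^4.75 + ν·Q^9.4·(L/(gh_f))^5.2]^0.04
LQ²/(gh_f) = 0.01509; L/(gh_f) = 3.626
Term 1 = ε^1.25·(…)^4.75 = 9.61×10^-15; Term 2 = ν·Q^9.4·(…)^5.2 = 6.12×10^-15
D = 0.66·(9.61×10^-15 + 6.12×10^-15)^0.04 = 0.1851 m = 185 mm
Check: V = 2.40 m/s, Re = 3.79×10^5, f = 0.01653, h_f = 13.0 m ≈ 14.0 m ✓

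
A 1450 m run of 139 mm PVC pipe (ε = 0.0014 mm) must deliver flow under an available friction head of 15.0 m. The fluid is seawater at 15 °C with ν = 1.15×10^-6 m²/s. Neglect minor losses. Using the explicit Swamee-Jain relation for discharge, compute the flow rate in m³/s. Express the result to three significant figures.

Swamee-Jain (Type II): Q = -0.965·√(gD⁵h_f/L)·ln[ε/(3.7D) + √(3.17ν²L/(gD³h_f))]
√(gD⁵h_f/L) = √(9.81·0.139⁵·15.0/1450) = 0.002295
ε/(3.7D) = 2.72×10^-6; √(3.17ν²L/(gD³h_f)) = 1.24×10^-4
Q = -0.965·0.002295·ln(1.267×10^-4) = 0.01987 m³/s
Check: V = 1.31 m/s, Re = 1.58×10^5, f = 0.01635, h_f = 14.9 m ≈ 15.0 m ✓

Q ≈ 0.0199 m³/s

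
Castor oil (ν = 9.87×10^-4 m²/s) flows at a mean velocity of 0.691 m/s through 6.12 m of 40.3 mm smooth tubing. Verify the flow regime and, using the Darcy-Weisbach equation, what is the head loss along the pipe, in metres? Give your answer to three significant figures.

h_f ≈ 8.38 m

Re = VD/ν = 0.691·0.04030/9.87×10^-4 = 28.2 → laminar (Re < 2300)
f = 64/Re = 2.268
h_f = f(L/D)V²/(2g) = 2.268·(6.12/0.04030)·0.691²/(2·9.81) = 8.383 m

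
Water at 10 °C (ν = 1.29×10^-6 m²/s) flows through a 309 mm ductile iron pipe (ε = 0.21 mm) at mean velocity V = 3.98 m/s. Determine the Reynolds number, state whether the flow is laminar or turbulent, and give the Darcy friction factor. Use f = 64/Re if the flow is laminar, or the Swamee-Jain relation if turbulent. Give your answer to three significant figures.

Re = VD/ν = 3.980·0.309/1.29×10^-6 = 9.53×10^5
Re > 4000 → turbulent; ε/D = 6.80×10^-4
Swamee-Jain: f = 0.01843

Re ≈ 9.53×10^5; turbulent; f ≈ 0.0184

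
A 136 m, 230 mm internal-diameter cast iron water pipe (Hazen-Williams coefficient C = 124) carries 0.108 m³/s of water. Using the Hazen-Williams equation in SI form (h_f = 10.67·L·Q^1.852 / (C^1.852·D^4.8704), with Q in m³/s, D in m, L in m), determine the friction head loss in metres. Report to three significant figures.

h_f ≈ 4.01 m

h_f = 10.67·136·0.108^1.852 / (124^1.852·0.230^4.8704) = 4.011 m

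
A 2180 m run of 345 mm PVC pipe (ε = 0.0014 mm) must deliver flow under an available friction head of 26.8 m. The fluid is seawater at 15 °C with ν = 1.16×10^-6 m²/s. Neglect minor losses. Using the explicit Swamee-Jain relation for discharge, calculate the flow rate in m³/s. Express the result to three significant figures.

Q ≈ 0.244 m³/s

Swamee-Jain (Type II): Q = -0.965·√(gD⁵h_f/L)·ln[ε/(3.7D) + √(3.17ν²L/(gD³h_f))]
√(gD⁵h_f/L) = √(9.81·0.345⁵·26.8/2180) = 0.02428
ε/(3.7D) = 1.10×10^-6; √(3.17ν²L/(gD³h_f)) = 2.93×10^-5
Q = -0.965·0.02428·ln(3.045×10^-5) = 0.2436 m³/s
Check: V = 2.61 m/s, Re = 7.75×10^5, f = 0.01221, h_f = 26.7 m ≈ 26.8 m ✓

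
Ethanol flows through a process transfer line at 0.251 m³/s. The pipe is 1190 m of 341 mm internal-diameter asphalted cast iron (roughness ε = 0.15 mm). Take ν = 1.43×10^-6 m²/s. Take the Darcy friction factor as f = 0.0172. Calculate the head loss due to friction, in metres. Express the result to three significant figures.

V = 4Q/(πD²) = 4·0.251/(π·0.341²) = 2.748 m/s
h_f = f(L/D)V²/(2g) = 0.01720·(1190/0.341)·2.748²/(2·9.81) = 23.11 m

h_f ≈ 23.1 m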